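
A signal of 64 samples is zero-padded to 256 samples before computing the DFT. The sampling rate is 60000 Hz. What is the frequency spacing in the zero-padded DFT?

Original DFT: N = 64, resolution = f_s/N = 60000/64 = 1875/2 Hz
Zero-padded DFT: N = 256, resolution = f_s/N = 60000/256 = 1875/8 Hz
Zero-padding interpolates the spectrum (finer frequency grid)
but does NOT improve the true spectral resolution (ability to resolve close frequencies).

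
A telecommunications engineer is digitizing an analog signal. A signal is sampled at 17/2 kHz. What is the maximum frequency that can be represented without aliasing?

The maximum frequency that can be represented without aliasing
is the Nyquist frequency: f_max = f_s / 2 = 17/2 kHz / 2 = 17/4 kHz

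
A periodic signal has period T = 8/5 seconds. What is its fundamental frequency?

The fundamental frequency is the reciprocal of the period.
f = 1/T = 1/(8/5) = 5/8 Hz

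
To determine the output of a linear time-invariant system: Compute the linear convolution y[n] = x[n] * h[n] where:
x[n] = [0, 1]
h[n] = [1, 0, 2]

y[n] = sum_k x[k]*h[n-k]. Output length = len(x) + len(h) - 1 = 2 + 3 - 1 = 4.
y[0] = 0*1 = 0
y[1] = 1*1 + 0*0 = 1
y[2] = 1*0 + 0*2 = 0
y[3] = 1*2 = 2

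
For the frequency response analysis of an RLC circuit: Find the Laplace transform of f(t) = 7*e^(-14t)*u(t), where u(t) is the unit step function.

Standard Laplace transform pair:
e^(-at)*u(t) <-> 1/(s+a)
With a = 14: L{7*e^(-14t)*u(t)} = 7/(s+14), ROC: Re(s) > -14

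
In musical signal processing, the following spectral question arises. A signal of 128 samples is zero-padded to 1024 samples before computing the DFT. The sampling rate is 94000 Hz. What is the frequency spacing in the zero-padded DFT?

Original DFT: N = 128, resolution = f_s/N = 94000/128 = 5875/8 Hz
Zero-padded DFT: N = 1024, resolution = f_s/N = 94000/1024 = 5875/64 Hz
Zero-padding interpolates the spectrum (finer frequency grid)
but does NOT improve the true spectral resolution (ability to resolve close frequencies).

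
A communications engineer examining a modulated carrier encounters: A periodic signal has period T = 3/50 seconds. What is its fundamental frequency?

The fundamental frequency is the reciprocal of the period.
f = 1/T = 1/(3/50) = 50/3 Hz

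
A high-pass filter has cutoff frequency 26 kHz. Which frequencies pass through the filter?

A high-pass filter passes all frequencies above the cutoff frequency 26 kHz and attenuates lower frequencies.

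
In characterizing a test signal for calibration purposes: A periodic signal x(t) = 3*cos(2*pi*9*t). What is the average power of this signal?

Average power of A*cos(wt) is A^2/2.
P = 3^2 / 2 = 9/2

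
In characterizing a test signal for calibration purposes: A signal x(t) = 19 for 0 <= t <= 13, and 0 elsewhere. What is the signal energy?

Energy = integral of |x(t)|^2 dt over the signal duration
= 19^2 * 13 = 361 * 13 = 4693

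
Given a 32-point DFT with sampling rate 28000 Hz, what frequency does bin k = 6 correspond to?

The frequency of DFT bin k is: f_k = k * f_s / N
f_6 = 6 * 28000 / 32 = 5250 Hz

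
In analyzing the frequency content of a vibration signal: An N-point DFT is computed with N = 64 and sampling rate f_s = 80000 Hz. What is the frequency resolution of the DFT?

DFT frequency resolution = f_s / N
= 80000 / 64 = 1250 Hz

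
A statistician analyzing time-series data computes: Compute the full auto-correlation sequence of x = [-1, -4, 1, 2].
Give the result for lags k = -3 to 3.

r_xx[k] = sum_m x[m]*x[m+k], indexed from 0, for k = -3 to 3:
  r_xx[-3] = x[3]*x[0] = -2
  r_xx[-2] = x[2]*x[0] + x[3]*x[1] = -9
  r_xx[-1] = x[1]*x[0] + x[2]*x[1] + x[3]*x[2] = 2
  r_xx[0] = x[0]*x[0] + x[1]*x[1] + x[2]*x[2] + x[3]*x[3] = 22
  r_xx[1] = x[0]*x[1] + x[1]*x[2] + x[2]*x[3] = 2
  r_xx[2] = x[0]*x[2] + x[1]*x[3] = -9
  r_xx[3] = x[0]*x[3] = -2
r_xx = [-2, -9, 2, 22, 2, -9, -2]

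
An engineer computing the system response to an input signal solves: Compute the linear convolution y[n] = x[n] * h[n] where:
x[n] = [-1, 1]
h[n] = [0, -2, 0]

y[n] = sum_k x[k]*h[n-k]. Output length = len(x) + len(h) - 1 = 2 + 3 - 1 = 4.
y[0] = -1*0 = 0
y[1] = 1*0 + -1*-2 = 2
y[2] = 1*-2 + -1*0 = -2
y[3] = 1*0 = 0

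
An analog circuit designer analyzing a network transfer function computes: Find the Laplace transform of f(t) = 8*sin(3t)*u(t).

Standard pair: sin(wt)*u(t) <-> w/(s^2+w^2)
With w = 3: L{8*sin(3t)*u(t)} = 24/(s^2+9)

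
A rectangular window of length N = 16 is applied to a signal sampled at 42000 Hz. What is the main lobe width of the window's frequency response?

For a rectangular window of length N,
the main lobe width in frequency is 2*f_s/N.
= 2*42000/16 = 5250 Hz
This determines the minimum frequency separation for resolving two sinusoids.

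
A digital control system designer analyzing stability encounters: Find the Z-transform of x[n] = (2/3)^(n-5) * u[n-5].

Time-shifting property: if X(z) = Z{x[n]}, then Z{x[n-d]} = z^(-d) * X(z)
X(z) = z/(z - 2/3) for x[n] = (2/3)^n * u[n]
Z{x[n-5]} = z^(-5) * z/(z - 2/3) = z^(-4)/(z - 2/3)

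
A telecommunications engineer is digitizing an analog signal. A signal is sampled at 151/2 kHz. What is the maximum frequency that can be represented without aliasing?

The maximum frequency that can be represented without aliasing
is the Nyquist frequency: f_max = f_s / 2 = 151/2 kHz / 2 = 151/4 kHz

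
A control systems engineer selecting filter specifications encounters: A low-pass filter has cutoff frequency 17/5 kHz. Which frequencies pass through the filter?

A low-pass filter passes all frequencies below the cutoff frequency 17/5 kHz and attenuates higher frequencies.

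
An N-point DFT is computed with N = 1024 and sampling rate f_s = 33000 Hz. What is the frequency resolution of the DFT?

DFT frequency resolution = f_s / N
= 33000 / 1024 = 4125/128 Hz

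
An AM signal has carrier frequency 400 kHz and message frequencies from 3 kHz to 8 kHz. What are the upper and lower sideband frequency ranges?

Upper sideband (USB) = fc + [fm_low, fm_high] = 400 + [3, 8] = [403, 408] kHz
Lower sideband (LSB) = fc - [fm_high, fm_low] = 400 - [8, 3] = [392, 397] kHz
Total occupied spectrum: 392 kHz to 408 kHz (plus carrier at 400 kHz)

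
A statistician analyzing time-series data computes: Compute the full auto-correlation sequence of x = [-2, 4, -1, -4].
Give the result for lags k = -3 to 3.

r_xx[k] = sum_m x[m]*x[m+k], indexed from 0, for k = -3 to 3:
  r_xx[-3] = x[3]*x[0] = 8
  r_xx[-2] = x[2]*x[0] + x[3]*x[1] = -14
  r_xx[-1] = x[1]*x[0] + x[2]*x[1] + x[3]*x[2] = -8
  r_xx[0] = x[0]*x[0] + x[1]*x[1] + x[2]*x[2] + x[3]*x[3] = 37
  r_xx[1] = x[0]*x[1] + x[1]*x[2] + x[2]*x[3] = -8
  r_xx[2] = x[0]*x[2] + x[1]*x[3] = -14
  r_xx[3] = x[0]*x[3] = 8
r_xx = [8, -14, -8, 37, -8, -14, 8]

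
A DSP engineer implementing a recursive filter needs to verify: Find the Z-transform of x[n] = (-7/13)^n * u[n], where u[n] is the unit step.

The Z-transform of a^n * u[n] is z/(z-a) for |z| > |a|.
Here a = -7/13, so X(z) = z/(z - (-7/13)) = 13z/(13z + 7)
ROC: |z| > 7/13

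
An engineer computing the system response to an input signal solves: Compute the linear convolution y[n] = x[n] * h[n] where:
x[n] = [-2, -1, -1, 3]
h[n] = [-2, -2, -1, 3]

y[n] = sum_k x[k]*h[n-k]. Output length = len(x) + len(h) - 1 = 4 + 4 - 1 = 7.
y[0] = -2*-2 = 4
y[1] = -1*-2 + -2*-2 = 6
y[2] = -1*-2 + -1*-2 + -2*-1 = 6
y[3] = 3*-2 + -1*-2 + -1*-1 + -2*3 = -9
y[4] = 3*-2 + -1*-1 + -1*3 = -8
y[5] = 3*-1 + -1*3 = -6
y[6] = 3*3 = 9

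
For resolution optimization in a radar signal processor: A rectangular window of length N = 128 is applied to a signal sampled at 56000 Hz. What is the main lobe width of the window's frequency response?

For a rectangular window of length N,
the main lobe width in frequency is 2*f_s/N.
= 2*56000/128 = 875 Hz
This determines the minimum frequency separation for resolving two sinusoids.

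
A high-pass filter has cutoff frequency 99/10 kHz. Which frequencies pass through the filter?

A high-pass filter passes all frequencies above the cutoff frequency 99/10 kHz and attenuates lower frequencies.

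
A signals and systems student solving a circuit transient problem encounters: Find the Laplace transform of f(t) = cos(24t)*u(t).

Standard pair: cos(wt)*u(t) <-> s/(s^2+w^2)
With w = 24: L{cos(24t)*u(t)} = s/(s^2+576)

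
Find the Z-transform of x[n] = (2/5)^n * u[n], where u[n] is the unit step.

The Z-transform of a^n * u[n] is z/(z-a) for |z| > |a|.
Here a = 2/5, so X(z) = z/(z - (2/5)) = 5z/(5z - 2)
ROC: |z| > 2/5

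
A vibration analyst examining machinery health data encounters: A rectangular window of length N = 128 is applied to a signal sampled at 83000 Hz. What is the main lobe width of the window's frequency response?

For a rectangular window of length N,
the main lobe width in frequency is 2*f_s/N.
= 2*83000/128 = 10375/8 Hz
This determines the minimum frequency separation for resolving two sinusoids.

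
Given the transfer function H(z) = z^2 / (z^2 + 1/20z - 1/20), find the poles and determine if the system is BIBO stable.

Poles are roots of the denominator: z^2 + 1/20z - 1/20 = 0.
Quadratic formula: z = [-(1/20) +/- sqrt((1/20)^2 - 4*(-1/20))] / 2
Discriminant = 1/400 + 1/5 = 81/400; sqrt = 9/20.
z = (-1/20 +/- 9/20) / 2 => z = 1/5 or z = -1/4.
|p1| = 1/4, |p2| = 1/5.
For BIBO stability, all poles must lie inside the unit circle (|p| < 1).
System is STABLE since both |p| < 1.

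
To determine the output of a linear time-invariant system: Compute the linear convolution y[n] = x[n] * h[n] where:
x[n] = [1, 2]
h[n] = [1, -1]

y[n] = sum_k x[k]*h[n-k]. Output length = len(x) + len(h) - 1 = 2 + 2 - 1 = 3.
y[0] = 1*1 = 1
y[1] = 2*1 + 1*-1 = 1
y[2] = 2*-1 = -2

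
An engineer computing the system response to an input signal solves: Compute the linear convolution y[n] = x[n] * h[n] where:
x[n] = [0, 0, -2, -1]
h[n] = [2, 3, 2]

y[n] = sum_k x[k]*h[n-k]. Output length = len(x) + len(h) - 1 = 4 + 3 - 1 = 6.
y[0] = 0*2 = 0
y[1] = 0*2 + 0*3 = 0
y[2] = -2*2 + 0*3 + 0*2 = -4
y[3] = -1*2 + -2*3 + 0*2 = -8
y[4] = -1*3 + -2*2 = -7
y[5] = -1*2 = -2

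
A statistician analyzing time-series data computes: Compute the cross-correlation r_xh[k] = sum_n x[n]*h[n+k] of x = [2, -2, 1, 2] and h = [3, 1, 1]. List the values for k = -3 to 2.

Both sequences indexed from 0 and zero outside their support.
Lags with overlap: k = -3 to 2.
  r_xh[-3] = x[3]*h[0] = 6
  r_xh[-2] = x[2]*h[0] + x[3]*h[1] = 5
  r_xh[-1] = x[1]*h[0] + x[2]*h[1] + x[3]*h[2] = -3
  r_xh[0] = x[0]*h[0] + x[1]*h[1] + x[2]*h[2] = 5
  r_xh[1] = x[0]*h[1] + x[1]*h[2] = 0
  r_xh[2] = x[0]*h[2] = 2
r_xh = [6, 5, -3, 5, 0, 2] (for k = -3, ..., 2)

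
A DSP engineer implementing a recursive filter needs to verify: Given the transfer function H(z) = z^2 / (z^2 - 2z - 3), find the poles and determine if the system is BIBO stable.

Poles are roots of the denominator: z^2 - 2z - 3 = 0.
Quadratic formula: z = [-(-2) +/- sqrt((-2)^2 - 4*(-3))] / 2
Discriminant = 4 + 12 = 16; sqrt = 4.
z = (2 +/- 4) / 2 => z = 3 or z = -1.
|p1| = 1, |p2| = 3.
For BIBO stability, all poles must lie inside the unit circle (|p| < 1).
System is UNSTABLE since at least one |p| >= 1.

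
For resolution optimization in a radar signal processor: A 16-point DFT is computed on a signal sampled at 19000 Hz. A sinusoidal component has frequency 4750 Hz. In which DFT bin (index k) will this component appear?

DFT frequency resolution = f_s/N = 19000/16 = 2375/2 Hz
Bin index k = f_signal / resolution = 4750 / 2375/2 = 4
The signal frequency 4750 Hz falls in DFT bin k = 4.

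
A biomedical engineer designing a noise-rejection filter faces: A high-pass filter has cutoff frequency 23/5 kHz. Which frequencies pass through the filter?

A high-pass filter passes all frequencies above the cutoff frequency 23/5 kHz and attenuates lower frequencies.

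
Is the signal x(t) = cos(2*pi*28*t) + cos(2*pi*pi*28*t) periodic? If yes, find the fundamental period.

f1 = 28 Hz, f2 = 28*pi Hz
Ratio f2/f1 = pi, which is irrational.
Since the frequency ratio is irrational, no common period exists.
The signal is not periodic.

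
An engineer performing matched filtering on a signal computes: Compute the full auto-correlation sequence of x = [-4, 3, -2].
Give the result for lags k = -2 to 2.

r_xx[k] = sum_m x[m]*x[m+k], indexed from 0, for k = -2 to 2:
  r_xx[-2] = x[2]*x[0] = 8
  r_xx[-1] = x[1]*x[0] + x[2]*x[1] = -18
  r_xx[0] = x[0]*x[0] + x[1]*x[1] + x[2]*x[2] = 29
  r_xx[1] = x[0]*x[1] + x[1]*x[2] = -18
  r_xx[2] = x[0]*x[2] = 8
r_xx = [8, -18, 29, -18, 8]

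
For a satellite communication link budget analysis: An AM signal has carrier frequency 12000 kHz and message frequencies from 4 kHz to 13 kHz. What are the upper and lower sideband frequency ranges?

Upper sideband (USB) = fc + [fm_low, fm_high] = 12000 + [4, 13] = [12004, 12013] kHz
Lower sideband (LSB) = fc - [fm_high, fm_low] = 12000 - [13, 4] = [11987, 11996] kHz
Total occupied spectrum: 11987 kHz to 12013 kHz (plus carrier at 12000 kHz)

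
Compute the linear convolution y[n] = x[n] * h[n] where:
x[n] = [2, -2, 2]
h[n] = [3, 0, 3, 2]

y[n] = sum_k x[k]*h[n-k]. Output length = len(x) + len(h) - 1 = 3 + 4 - 1 = 6.
y[0] = 2*3 = 6
y[1] = -2*3 + 2*0 = -6
y[2] = 2*3 + -2*0 + 2*3 = 12
y[3] = 2*0 + -2*3 + 2*2 = -2
y[4] = 2*3 + -2*2 = 2
y[5] = 2*2 = 4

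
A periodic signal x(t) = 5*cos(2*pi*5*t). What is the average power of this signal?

Average power of A*cos(wt) is A^2/2.
P = 5^2 / 2 = 25/2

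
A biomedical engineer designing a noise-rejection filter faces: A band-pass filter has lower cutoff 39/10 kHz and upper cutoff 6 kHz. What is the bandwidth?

Bandwidth = f_high - f_low
= 6 kHz - 39/10 kHz = 21/10 kHz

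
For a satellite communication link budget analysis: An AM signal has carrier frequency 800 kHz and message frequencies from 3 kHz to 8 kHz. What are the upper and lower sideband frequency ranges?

Upper sideband (USB) = fc + [fm_low, fm_high] = 800 + [3, 8] = [803, 808] kHz
Lower sideband (LSB) = fc - [fm_high, fm_low] = 800 - [8, 3] = [792, 797] kHz
Total occupied spectrum: 792 kHz to 808 kHz (plus carrier at 800 kHz)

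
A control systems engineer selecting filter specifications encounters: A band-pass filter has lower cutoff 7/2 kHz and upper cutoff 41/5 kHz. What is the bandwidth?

Bandwidth = f_high - f_low
= 41/5 kHz - 7/2 kHz = 47/10 kHz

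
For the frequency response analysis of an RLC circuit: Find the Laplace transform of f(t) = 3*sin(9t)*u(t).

Standard pair: sin(wt)*u(t) <-> w/(s^2+w^2)
With w = 9: L{3*sin(9t)*u(t)} = 27/(s^2+81)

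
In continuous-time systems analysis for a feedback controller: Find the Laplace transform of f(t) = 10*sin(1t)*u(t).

Standard pair: sin(wt)*u(t) <-> w/(s^2+w^2)
With w = 1: L{10*sin(1t)*u(t)} = 10/(s^2+1)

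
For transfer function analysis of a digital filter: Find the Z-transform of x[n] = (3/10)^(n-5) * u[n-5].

Time-shifting property: if X(z) = Z{x[n]}, then Z{x[n-d]} = z^(-d) * X(z)
X(z) = z/(z - 3/10) for x[n] = (3/10)^n * u[n]
Z{x[n-5]} = z^(-5) * z/(z - 3/10) = z^(-4)/(z - 3/10)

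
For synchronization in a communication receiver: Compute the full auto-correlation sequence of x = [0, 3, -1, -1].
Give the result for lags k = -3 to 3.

r_xx[k] = sum_m x[m]*x[m+k], indexed from 0, for k = -3 to 3:
  r_xx[-3] = x[3]*x[0] = 0
  r_xx[-2] = x[2]*x[0] + x[3]*x[1] = -3
  r_xx[-1] = x[1]*x[0] + x[2]*x[1] + x[3]*x[2] = -2
  r_xx[0] = x[0]*x[0] + x[1]*x[1] + x[2]*x[2] + x[3]*x[3] = 11
  r_xx[1] = x[0]*x[1] + x[1]*x[2] + x[2]*x[3] = -2
  r_xx[2] = x[0]*x[2] + x[1]*x[3] = -3
  r_xx[3] = x[0]*x[3] = 0
r_xx = [0, -3, -2, 11, -2, -3, 0]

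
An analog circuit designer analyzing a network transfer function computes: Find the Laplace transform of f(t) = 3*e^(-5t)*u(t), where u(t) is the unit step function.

Standard Laplace transform pair:
e^(-at)*u(t) <-> 1/(s+a)
With a = 5: L{3*e^(-5t)*u(t)} = 3/(s+5), ROC: Re(s) > -5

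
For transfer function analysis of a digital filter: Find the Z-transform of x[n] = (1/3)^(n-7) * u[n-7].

Time-shifting property: if X(z) = Z{x[n]}, then Z{x[n-d]} = z^(-d) * X(z)
X(z) = z/(z - 1/3) for x[n] = (1/3)^n * u[n]
Z{x[n-7]} = z^(-7) * z/(z - 1/3) = z^(-6)/(z - 1/3)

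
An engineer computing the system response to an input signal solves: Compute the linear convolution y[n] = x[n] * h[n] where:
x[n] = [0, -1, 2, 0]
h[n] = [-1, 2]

y[n] = sum_k x[k]*h[n-k]. Output length = len(x) + len(h) - 1 = 4 + 2 - 1 = 5.
y[0] = 0*-1 = 0
y[1] = -1*-1 + 0*2 = 1
y[2] = 2*-1 + -1*2 = -4
y[3] = 0*-1 + 2*2 = 4
y[4] = 0*2 = 0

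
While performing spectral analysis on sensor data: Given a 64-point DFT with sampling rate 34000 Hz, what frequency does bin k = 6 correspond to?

The frequency of DFT bin k is: f_k = k * f_s / N
f_6 = 6 * 34000 / 64 = 6375/2 Hz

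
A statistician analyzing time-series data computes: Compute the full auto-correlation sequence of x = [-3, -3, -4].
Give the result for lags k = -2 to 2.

r_xx[k] = sum_m x[m]*x[m+k], indexed from 0, for k = -2 to 2:
  r_xx[-2] = x[2]*x[0] = 12
  r_xx[-1] = x[1]*x[0] + x[2]*x[1] = 21
  r_xx[0] = x[0]*x[0] + x[1]*x[1] + x[2]*x[2] = 34
  r_xx[1] = x[0]*x[1] + x[1]*x[2] = 21
  r_xx[2] = x[0]*x[2] = 12
r_xx = [12, 21, 34, 21, 12]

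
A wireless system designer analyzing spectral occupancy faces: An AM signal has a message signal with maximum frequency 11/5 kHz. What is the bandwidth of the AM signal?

In AM (double-sideband), the bandwidth is twice the message frequency.
BW = 2 * f_m = 2 * 11/5 kHz = 22/5 kHz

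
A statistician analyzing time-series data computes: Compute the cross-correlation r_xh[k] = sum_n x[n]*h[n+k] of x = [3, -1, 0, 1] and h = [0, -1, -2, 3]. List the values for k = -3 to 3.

Both sequences indexed from 0 and zero outside their support.
Lags with overlap: k = -3 to 3.
  r_xh[-3] = x[3]*h[0] = 0
  r_xh[-2] = x[2]*h[0] + x[3]*h[1] = -1
  r_xh[-1] = x[1]*h[0] + x[2]*h[1] + x[3]*h[2] = -2
  r_xh[0] = x[0]*h[0] + x[1]*h[1] + x[2]*h[2] + x[3]*h[3] = 4
  r_xh[1] = x[0]*h[1] + x[1]*h[2] + x[2]*h[3] = -1
  r_xh[2] = x[0]*h[2] + x[1]*h[3] = -9
  r_xh[3] = x[0]*h[3] = 9
r_xh = [0, -1, -2, 4, -1, -9, 9] (for k = -3, ..., 3)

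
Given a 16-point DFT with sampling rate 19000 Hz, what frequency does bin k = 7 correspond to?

The frequency of DFT bin k is: f_k = k * f_s / N
f_7 = 7 * 19000 / 16 = 16625/2 Hz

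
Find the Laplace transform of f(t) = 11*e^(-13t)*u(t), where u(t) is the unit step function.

Standard Laplace transform pair:
e^(-at)*u(t) <-> 1/(s+a)
With a = 13: L{11*e^(-13t)*u(t)} = 11/(s+13), ROC: Re(s) > -13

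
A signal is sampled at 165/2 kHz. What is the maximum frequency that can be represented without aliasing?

The maximum frequency that can be represented without aliasing
is the Nyquist frequency: f_max = f_s / 2 = 165/2 kHz / 2 = 165/4 kHz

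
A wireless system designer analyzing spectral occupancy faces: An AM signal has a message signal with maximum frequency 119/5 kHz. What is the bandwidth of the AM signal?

In AM (double-sideband), the bandwidth is twice the message frequency.
BW = 2 * f_m = 2 * 119/5 kHz = 238/5 kHz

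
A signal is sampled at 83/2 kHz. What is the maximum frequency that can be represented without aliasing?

The maximum frequency that can be represented without aliasing
is the Nyquist frequency: f_max = f_s / 2 = 83/2 kHz / 2 = 83/4 kHz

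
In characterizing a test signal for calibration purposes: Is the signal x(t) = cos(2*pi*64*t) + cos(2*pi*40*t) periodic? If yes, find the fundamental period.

f1 = 64 Hz, f2 = 40 Hz
Period T1 = 1/64, T2 = 1/40
Ratio T1/T2 = 40/64, which is rational.
The signal is periodic with fundamental period T = 1/GCD(64,40) = 1/8 s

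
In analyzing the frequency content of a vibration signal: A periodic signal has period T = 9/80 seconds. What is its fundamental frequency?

The fundamental frequency is the reciprocal of the period.
f = 1/T = 1/(9/80) = 80/9 Hz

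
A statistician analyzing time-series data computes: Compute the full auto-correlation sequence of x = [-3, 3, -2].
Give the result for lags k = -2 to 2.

r_xx[k] = sum_m x[m]*x[m+k], indexed from 0, for k = -2 to 2:
  r_xx[-2] = x[2]*x[0] = 6
  r_xx[-1] = x[1]*x[0] + x[2]*x[1] = -15
  r_xx[0] = x[0]*x[0] + x[1]*x[1] + x[2]*x[2] = 22
  r_xx[1] = x[0]*x[1] + x[1]*x[2] = -15
  r_xx[2] = x[0]*x[2] = 6
r_xx = [6, -15, 22, -15, 6]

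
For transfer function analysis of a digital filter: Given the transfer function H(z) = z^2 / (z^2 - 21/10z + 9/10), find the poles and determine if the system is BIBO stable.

Poles are roots of the denominator: z^2 - 21/10z + 9/10 = 0.
Quadratic formula: z = [-(-21/10) +/- sqrt((-21/10)^2 - 4*(9/10))] / 2
Discriminant = 441/100 - 18/5 = 81/100; sqrt = 9/10.
z = (21/10 +/- 9/10) / 2 => z = 3/2 or z = 3/5.
|p1| = 3/2, |p2| = 3/5.
For BIBO stability, all poles must lie inside the unit circle (|p| < 1).
System is UNSTABLE since at least one |p| >= 1.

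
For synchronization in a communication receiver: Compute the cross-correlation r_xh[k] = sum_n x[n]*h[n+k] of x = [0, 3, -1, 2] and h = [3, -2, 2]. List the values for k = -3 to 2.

Both sequences indexed from 0 and zero outside their support.
Lags with overlap: k = -3 to 2.
  r_xh[-3] = x[3]*h[0] = 6
  r_xh[-2] = x[2]*h[0] + x[3]*h[1] = -7
  r_xh[-1] = x[1]*h[0] + x[2]*h[1] + x[3]*h[2] = 15
  r_xh[0] = x[0]*h[0] + x[1]*h[1] + x[2]*h[2] = -8
  r_xh[1] = x[0]*h[1] + x[1]*h[2] = 6
  r_xh[2] = x[0]*h[2] = 0
r_xh = [6, -7, 15, -8, 6, 0] (for k = -3, ..., 2)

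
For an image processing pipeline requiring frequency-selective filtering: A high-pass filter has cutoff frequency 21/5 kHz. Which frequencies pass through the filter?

A high-pass filter passes all frequencies above the cutoff frequency 21/5 kHz and attenuates lower frequencies.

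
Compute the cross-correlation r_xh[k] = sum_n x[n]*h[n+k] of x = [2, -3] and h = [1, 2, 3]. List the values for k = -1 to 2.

Both sequences indexed from 0 and zero outside their support.
Lags with overlap: k = -1 to 2.
  r_xh[-1] = x[1]*h[0] = -3
  r_xh[0] = x[0]*h[0] + x[1]*h[1] = -4
  r_xh[1] = x[0]*h[1] + x[1]*h[2] = -5
  r_xh[2] = x[0]*h[2] = 6
r_xh = [-3, -4, -5, 6] (for k = -1, ..., 2)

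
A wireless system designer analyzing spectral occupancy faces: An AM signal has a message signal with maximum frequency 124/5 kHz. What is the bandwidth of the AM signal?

In AM (double-sideband), the bandwidth is twice the message frequency.
BW = 2 * f_m = 2 * 124/5 kHz = 248/5 kHz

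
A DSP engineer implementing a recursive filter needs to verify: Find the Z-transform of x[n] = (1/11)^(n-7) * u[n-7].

Time-shifting property: if X(z) = Z{x[n]}, then Z{x[n-d]} = z^(-d) * X(z)
X(z) = z/(z - 1/11) for x[n] = (1/11)^n * u[n]
Z{x[n-7]} = z^(-7) * z/(z - 1/11) = z^(-6)/(z - 1/11)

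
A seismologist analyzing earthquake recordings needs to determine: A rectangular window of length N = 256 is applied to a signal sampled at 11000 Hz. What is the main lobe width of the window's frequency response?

For a rectangular window of length N,
the main lobe width in frequency is 2*f_s/N.
= 2*11000/256 = 1375/16 Hz
This determines the minimum frequency separation for resolving two sinusoids.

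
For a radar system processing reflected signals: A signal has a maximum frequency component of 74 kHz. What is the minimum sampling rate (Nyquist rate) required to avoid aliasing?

By the Nyquist-Shannon sampling theorem,
the minimum sampling rate (Nyquist rate) must be at least 2 * f_max.
Nyquist rate = 2 * 74 kHz = 148 kHz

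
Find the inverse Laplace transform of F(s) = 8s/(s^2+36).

Standard pair: s/(s^2+w^2) <-> cos(wt)*u(t)
With k=8, w=6: f(t) = 8*cos(6t)*u(t)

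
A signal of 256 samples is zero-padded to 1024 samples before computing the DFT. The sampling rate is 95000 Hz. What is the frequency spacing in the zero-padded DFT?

Original DFT: N = 256, resolution = f_s/N = 95000/256 = 11875/32 Hz
Zero-padded DFT: N = 1024, resolution = f_s/N = 95000/1024 = 11875/128 Hz
Zero-padding interpolates the spectrum (finer frequency grid)
but does NOT improve the true spectral resolution (ability to resolve close frequencies).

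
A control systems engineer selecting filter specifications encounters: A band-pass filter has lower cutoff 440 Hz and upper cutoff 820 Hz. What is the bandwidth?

Bandwidth = f_high - f_low
= 820 Hz - 440 Hz = 380 Hz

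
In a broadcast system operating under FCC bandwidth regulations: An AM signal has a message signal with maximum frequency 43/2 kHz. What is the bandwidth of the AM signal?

In AM (double-sideband), the bandwidth is twice the message frequency.
BW = 2 * f_m = 2 * 43/2 kHz = 43 kHz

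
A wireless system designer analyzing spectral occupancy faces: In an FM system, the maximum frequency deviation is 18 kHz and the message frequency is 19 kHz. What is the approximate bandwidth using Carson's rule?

Carson's rule: BW = 2*(delta_f + f_m)
= 2*(18 + 19) kHz = 74 kHz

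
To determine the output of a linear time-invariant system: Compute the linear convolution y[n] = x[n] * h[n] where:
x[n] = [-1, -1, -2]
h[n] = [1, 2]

y[n] = sum_k x[k]*h[n-k]. Output length = len(x) + len(h) - 1 = 3 + 2 - 1 = 4.
y[0] = -1*1 = -1
y[1] = -1*1 + -1*2 = -3
y[2] = -2*1 + -1*2 = -4
y[3] = -2*2 = -4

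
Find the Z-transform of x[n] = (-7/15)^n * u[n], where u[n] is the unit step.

The Z-transform of a^n * u[n] is z/(z-a) for |z| > |a|.
Here a = -7/15, so X(z) = z/(z - (-7/15)) = 15z/(15z + 7)
ROC: |z| > 7/15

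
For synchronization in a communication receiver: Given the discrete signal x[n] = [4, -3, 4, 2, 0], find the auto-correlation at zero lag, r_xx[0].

The auto-correlation at zero lag r_xx[0] equals the signal energy.
r_xx[0] = sum of x[n]^2 = 4^2 + (-3)^2 + 4^2 + 2^2 + 0^2
= 16 + 9 + 16 + 4 + 0 = 45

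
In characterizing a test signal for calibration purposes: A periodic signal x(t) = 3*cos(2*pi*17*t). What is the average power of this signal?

Average power of A*cos(wt) is A^2/2.
P = 3^2 / 2 = 9/2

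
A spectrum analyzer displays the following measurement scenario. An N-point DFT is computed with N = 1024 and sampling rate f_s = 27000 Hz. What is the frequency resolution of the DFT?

DFT frequency resolution = f_s / N
= 27000 / 1024 = 3375/128 Hz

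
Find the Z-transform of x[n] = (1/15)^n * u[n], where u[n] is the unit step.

The Z-transform of a^n * u[n] is z/(z-a) for |z| > |a|.
Here a = 1/15, so X(z) = z/(z - (1/15)) = 15z/(15z - 1)
ROC: |z| > 1/15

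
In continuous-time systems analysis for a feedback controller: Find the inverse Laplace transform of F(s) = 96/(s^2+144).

Standard pair: w/(s^2+w^2) <-> sin(wt)*u(t)
Recognize w^2 = 144, so w = 12; numerator 96 = 8*12.
f(t) = 8*sin(12t)*u(t)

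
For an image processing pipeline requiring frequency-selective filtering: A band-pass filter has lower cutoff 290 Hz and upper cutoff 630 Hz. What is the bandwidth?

Bandwidth = f_high - f_low
= 630 Hz - 290 Hz = 340 Hz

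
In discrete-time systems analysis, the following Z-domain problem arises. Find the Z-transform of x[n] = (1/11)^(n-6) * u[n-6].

Time-shifting property: if X(z) = Z{x[n]}, then Z{x[n-d]} = z^(-d) * X(z)
X(z) = z/(z - 1/11) for x[n] = (1/11)^n * u[n]
Z{x[n-6]} = z^(-6) * z/(z - 1/11) = z^(-5)/(z - 1/11)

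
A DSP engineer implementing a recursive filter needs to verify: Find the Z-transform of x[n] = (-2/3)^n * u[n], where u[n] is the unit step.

The Z-transform of a^n * u[n] is z/(z-a) for |z| > |a|.
Here a = -2/3, so X(z) = z/(z - (-2/3)) = 3z/(3z + 2)
ROC: |z| > 2/3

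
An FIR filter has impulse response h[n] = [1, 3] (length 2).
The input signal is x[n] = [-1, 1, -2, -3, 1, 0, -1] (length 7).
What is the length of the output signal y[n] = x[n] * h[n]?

For linear convolution, the output length is:
len(y) = len(x) + len(h) - 1 = 7 + 2 - 1 = 8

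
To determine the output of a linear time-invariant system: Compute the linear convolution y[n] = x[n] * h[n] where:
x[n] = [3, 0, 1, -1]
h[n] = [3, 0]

y[n] = sum_k x[k]*h[n-k]. Output length = len(x) + len(h) - 1 = 4 + 2 - 1 = 5.
y[0] = 3*3 = 9
y[1] = 0*3 + 3*0 = 0
y[2] = 1*3 + 0*0 = 3
y[3] = -1*3 + 1*0 = -3
y[4] = -1*0 = 0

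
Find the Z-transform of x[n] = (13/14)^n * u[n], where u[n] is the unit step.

The Z-transform of a^n * u[n] is z/(z-a) for |z| > |a|.
Here a = 13/14, so X(z) = z/(z - (13/14)) = 14z/(14z - 13)
ROC: |z| > 13/14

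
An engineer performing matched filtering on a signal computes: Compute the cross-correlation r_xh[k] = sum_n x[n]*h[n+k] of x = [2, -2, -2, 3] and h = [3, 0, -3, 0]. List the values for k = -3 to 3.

Both sequences indexed from 0 and zero outside their support.
Lags with overlap: k = -3 to 3.
  r_xh[-3] = x[3]*h[0] = 9
  r_xh[-2] = x[2]*h[0] + x[3]*h[1] = -6
  r_xh[-1] = x[1]*h[0] + x[2]*h[1] + x[3]*h[2] = -15
  r_xh[0] = x[0]*h[0] + x[1]*h[1] + x[2]*h[2] + x[3]*h[3] = 12
  r_xh[1] = x[0]*h[1] + x[1]*h[2] + x[2]*h[3] = 6
  r_xh[2] = x[0]*h[2] + x[1]*h[3] = -6
  r_xh[3] = x[0]*h[3] = 0
r_xh = [9, -6, -15, 12, 6, -6, 0] (for k = -3, ..., 3)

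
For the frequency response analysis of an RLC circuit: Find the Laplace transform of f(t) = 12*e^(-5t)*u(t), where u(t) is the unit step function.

Standard Laplace transform pair:
e^(-at)*u(t) <-> 1/(s+a)
With a = 5: L{12*e^(-5t)*u(t)} = 12/(s+5), ROC: Re(s) > -5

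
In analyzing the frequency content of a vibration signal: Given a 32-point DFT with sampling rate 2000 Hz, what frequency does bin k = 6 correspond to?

The frequency of DFT bin k is: f_k = k * f_s / N
f_6 = 6 * 2000 / 32 = 375 Hz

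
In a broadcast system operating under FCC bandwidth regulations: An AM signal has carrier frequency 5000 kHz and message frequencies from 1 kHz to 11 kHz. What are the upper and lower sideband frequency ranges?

Upper sideband (USB) = fc + [fm_low, fm_high] = 5000 + [1, 11] = [5001, 5011] kHz
Lower sideband (LSB) = fc - [fm_high, fm_low] = 5000 - [11, 1] = [4989, 4999] kHz
Total occupied spectrum: 4989 kHz to 5011 kHz (plus carrier at 5000 kHz)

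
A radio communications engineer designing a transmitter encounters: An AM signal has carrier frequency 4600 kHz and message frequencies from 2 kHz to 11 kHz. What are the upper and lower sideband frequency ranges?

Upper sideband (USB) = fc + [fm_low, fm_high] = 4600 + [2, 11] = [4602, 4611] kHz
Lower sideband (LSB) = fc - [fm_high, fm_low] = 4600 - [11, 2] = [4589, 4598] kHz
Total occupied spectrum: 4589 kHz to 4611 kHz (plus carrier at 4600 kHz)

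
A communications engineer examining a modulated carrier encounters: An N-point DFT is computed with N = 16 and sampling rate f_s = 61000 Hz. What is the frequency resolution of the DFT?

DFT frequency resolution = f_s / N
= 61000 / 16 = 7625/2 Hz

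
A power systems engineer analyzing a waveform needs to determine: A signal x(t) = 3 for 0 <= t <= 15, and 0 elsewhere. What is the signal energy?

Energy = integral of |x(t)|^2 dt over the signal duration
= 3^2 * 15 = 9 * 15 = 135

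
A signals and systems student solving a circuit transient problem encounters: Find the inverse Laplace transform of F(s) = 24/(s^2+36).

Standard pair: w/(s^2+w^2) <-> sin(wt)*u(t)
Recognize w^2 = 36, so w = 6; numerator 24 = 4*6.
f(t) = 4*sin(6t)*u(t)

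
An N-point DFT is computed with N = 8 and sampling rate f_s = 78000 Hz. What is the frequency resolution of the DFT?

DFT frequency resolution = f_s / N
= 78000 / 8 = 9750 Hz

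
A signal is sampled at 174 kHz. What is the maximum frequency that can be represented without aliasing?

The maximum frequency that can be represented without aliasing
is the Nyquist frequency: f_max = f_s / 2 = 174 kHz / 2 = 87 kHz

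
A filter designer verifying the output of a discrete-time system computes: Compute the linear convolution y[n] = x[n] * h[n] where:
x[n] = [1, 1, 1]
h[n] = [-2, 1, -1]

y[n] = sum_k x[k]*h[n-k]. Output length = len(x) + len(h) - 1 = 3 + 3 - 1 = 5.
y[0] = 1*-2 = -2
y[1] = 1*-2 + 1*1 = -1
y[2] = 1*-2 + 1*1 + 1*-1 = -2
y[3] = 1*1 + 1*-1 = 0
y[4] = 1*-1 = -1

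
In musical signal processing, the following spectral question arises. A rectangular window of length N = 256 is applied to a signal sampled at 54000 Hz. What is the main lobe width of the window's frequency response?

For a rectangular window of length N,
the main lobe width in frequency is 2*f_s/N.
= 2*54000/256 = 3375/8 Hz
This determines the minimum frequency separation for resolving two sinusoids.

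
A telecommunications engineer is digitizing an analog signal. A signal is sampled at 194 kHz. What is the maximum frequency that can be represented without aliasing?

The maximum frequency that can be represented without aliasing
is the Nyquist frequency: f_max = f_s / 2 = 194 kHz / 2 = 97 kHz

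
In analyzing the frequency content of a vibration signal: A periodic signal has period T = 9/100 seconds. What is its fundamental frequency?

The fundamental frequency is the reciprocal of the period.
f = 1/T = 1/(9/100) = 100/9 Hz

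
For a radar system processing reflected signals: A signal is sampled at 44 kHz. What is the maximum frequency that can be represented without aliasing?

The maximum frequency that can be represented without aliasing
is the Nyquist frequency: f_max = f_s / 2 = 44 kHz / 2 = 22 kHz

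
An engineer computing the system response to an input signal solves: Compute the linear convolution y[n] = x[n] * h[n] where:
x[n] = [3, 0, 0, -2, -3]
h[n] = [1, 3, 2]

y[n] = sum_k x[k]*h[n-k]. Output length = len(x) + len(h) - 1 = 5 + 3 - 1 = 7.
y[0] = 3*1 = 3
y[1] = 0*1 + 3*3 = 9
y[2] = 0*1 + 0*3 + 3*2 = 6
y[3] = -2*1 + 0*3 + 0*2 = -2
y[4] = -3*1 + -2*3 + 0*2 = -9
y[5] = -3*3 + -2*2 = -13
y[6] = -3*2 = -6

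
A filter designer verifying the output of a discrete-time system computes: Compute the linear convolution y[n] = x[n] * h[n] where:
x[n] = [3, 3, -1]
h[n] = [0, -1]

y[n] = sum_k x[k]*h[n-k]. Output length = len(x) + len(h) - 1 = 3 + 2 - 1 = 4.
y[0] = 3*0 = 0
y[1] = 3*0 + 3*-1 = -3
y[2] = -1*0 + 3*-1 = -3
y[3] = -1*-1 = 1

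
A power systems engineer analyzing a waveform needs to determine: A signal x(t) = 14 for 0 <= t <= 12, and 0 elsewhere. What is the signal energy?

Energy = integral of |x(t)|^2 dt over the signal duration
= 14^2 * 12 = 196 * 12 = 2352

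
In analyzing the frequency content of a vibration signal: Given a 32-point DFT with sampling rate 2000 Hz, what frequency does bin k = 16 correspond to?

The frequency of DFT bin k is: f_k = k * f_s / N
f_16 = 16 * 2000 / 32 = 1000 Hz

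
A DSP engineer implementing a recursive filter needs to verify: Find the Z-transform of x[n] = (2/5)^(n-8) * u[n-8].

Time-shifting property: if X(z) = Z{x[n]}, then Z{x[n-d]} = z^(-d) * X(z)
X(z) = z/(z - 2/5) for x[n] = (2/5)^n * u[n]
Z{x[n-8]} = z^(-8) * z/(z - 2/5) = z^(-7)/(z - 2/5)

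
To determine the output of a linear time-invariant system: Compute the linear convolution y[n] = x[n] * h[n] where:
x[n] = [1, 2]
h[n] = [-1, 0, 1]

y[n] = sum_k x[k]*h[n-k]. Output length = len(x) + len(h) - 1 = 2 + 3 - 1 = 4.
y[0] = 1*-1 = -1
y[1] = 2*-1 + 1*0 = -2
y[2] = 2*0 + 1*1 = 1
y[3] = 2*1 = 2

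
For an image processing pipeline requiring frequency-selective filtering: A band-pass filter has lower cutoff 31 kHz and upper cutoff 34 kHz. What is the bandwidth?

Bandwidth = f_high - f_low
= 34 kHz - 31 kHz = 3 kHz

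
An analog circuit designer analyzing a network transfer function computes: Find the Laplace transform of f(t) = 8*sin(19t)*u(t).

Standard pair: sin(wt)*u(t) <-> w/(s^2+w^2)
With w = 19: L{8*sin(19t)*u(t)} = 152/(s^2+361)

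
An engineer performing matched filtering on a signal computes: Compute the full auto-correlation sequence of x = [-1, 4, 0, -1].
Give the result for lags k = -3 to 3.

r_xx[k] = sum_m x[m]*x[m+k], indexed from 0, for k = -3 to 3:
  r_xx[-3] = x[3]*x[0] = 1
  r_xx[-2] = x[2]*x[0] + x[3]*x[1] = -4
  r_xx[-1] = x[1]*x[0] + x[2]*x[1] + x[3]*x[2] = -4
  r_xx[0] = x[0]*x[0] + x[1]*x[1] + x[2]*x[2] + x[3]*x[3] = 18
  r_xx[1] = x[0]*x[1] + x[1]*x[2] + x[2]*x[3] = -4
  r_xx[2] = x[0]*x[2] + x[1]*x[3] = -4
  r_xx[3] = x[0]*x[3] = 1
r_xx = [1, -4, -4, 18, -4, -4, 1]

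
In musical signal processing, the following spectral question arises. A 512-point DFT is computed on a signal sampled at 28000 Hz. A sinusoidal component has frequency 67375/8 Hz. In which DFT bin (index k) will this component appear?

DFT frequency resolution = f_s/N = 28000/512 = 875/16 Hz
Bin index k = f_signal / resolution = 67375/8 / 875/16 = 154
The signal frequency 67375/8 Hz falls in DFT bin k = 154.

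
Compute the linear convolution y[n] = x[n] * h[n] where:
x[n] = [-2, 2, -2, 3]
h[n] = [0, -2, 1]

y[n] = sum_k x[k]*h[n-k]. Output length = len(x) + len(h) - 1 = 4 + 3 - 1 = 6.
y[0] = -2*0 = 0
y[1] = 2*0 + -2*-2 = 4
y[2] = -2*0 + 2*-2 + -2*1 = -6
y[3] = 3*0 + -2*-2 + 2*1 = 6
y[4] = 3*-2 + -2*1 = -8
y[5] = 3*1 = 3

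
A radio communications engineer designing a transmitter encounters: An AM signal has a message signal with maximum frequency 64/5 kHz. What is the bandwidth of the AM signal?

In AM (double-sideband), the bandwidth is twice the message frequency.
BW = 2 * f_m = 2 * 64/5 kHz = 128/5 kHz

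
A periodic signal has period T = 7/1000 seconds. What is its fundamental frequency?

The fundamental frequency is the reciprocal of the period.
f = 1/T = 1/(7/1000) = 1000/7 Hz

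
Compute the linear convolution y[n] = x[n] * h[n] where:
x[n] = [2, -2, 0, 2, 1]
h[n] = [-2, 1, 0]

y[n] = sum_k x[k]*h[n-k]. Output length = len(x) + len(h) - 1 = 5 + 3 - 1 = 7.
y[0] = 2*-2 = -4
y[1] = -2*-2 + 2*1 = 6
y[2] = 0*-2 + -2*1 + 2*0 = -2
y[3] = 2*-2 + 0*1 + -2*0 = -4
y[4] = 1*-2 + 2*1 + 0*0 = 0
y[5] = 1*1 + 2*0 = 1
y[6] = 1*0 = 0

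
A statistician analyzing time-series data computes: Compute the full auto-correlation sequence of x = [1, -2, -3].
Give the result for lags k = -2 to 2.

r_xx[k] = sum_m x[m]*x[m+k], indexed from 0, for k = -2 to 2:
  r_xx[-2] = x[2]*x[0] = -3
  r_xx[-1] = x[1]*x[0] + x[2]*x[1] = 4
  r_xx[0] = x[0]*x[0] + x[1]*x[1] + x[2]*x[2] = 14
  r_xx[1] = x[0]*x[1] + x[1]*x[2] = 4
  r_xx[2] = x[0]*x[2] = -3
r_xx = [-3, 4, 14, 4, -3]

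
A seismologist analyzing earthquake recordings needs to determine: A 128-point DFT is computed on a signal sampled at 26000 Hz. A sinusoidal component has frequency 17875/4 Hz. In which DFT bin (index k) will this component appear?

DFT frequency resolution = f_s/N = 26000/128 = 1625/8 Hz
Bin index k = f_signal / resolution = 17875/4 / 1625/8 = 22
The signal frequency 17875/4 Hz falls in DFT bin k = 22.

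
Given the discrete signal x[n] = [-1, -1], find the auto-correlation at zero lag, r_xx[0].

The auto-correlation at zero lag r_xx[0] equals the signal energy.
r_xx[0] = sum of x[n]^2 = (-1)^2 + (-1)^2
= 1 + 1 = 2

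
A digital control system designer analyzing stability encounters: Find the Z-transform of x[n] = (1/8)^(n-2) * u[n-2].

Time-shifting property: if X(z) = Z{x[n]}, then Z{x[n-d]} = z^(-d) * X(z)
X(z) = z/(z - 1/8) for x[n] = (1/8)^n * u[n]
Z{x[n-2]} = z^(-2) * z/(z - 1/8) = z^(-1)/(z - 1/8)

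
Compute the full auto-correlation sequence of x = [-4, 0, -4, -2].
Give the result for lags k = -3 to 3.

r_xx[k] = sum_m x[m]*x[m+k], indexed from 0, for k = -3 to 3:
  r_xx[-3] = x[3]*x[0] = 8
  r_xx[-2] = x[2]*x[0] + x[3]*x[1] = 16
  r_xx[-1] = x[1]*x[0] + x[2]*x[1] + x[3]*x[2] = 8
  r_xx[0] = x[0]*x[0] + x[1]*x[1] + x[2]*x[2] + x[3]*x[3] = 36
  r_xx[1] = x[0]*x[1] + x[1]*x[2] + x[2]*x[3] = 8
  r_xx[2] = x[0]*x[2] + x[1]*x[3] = 16
  r_xx[3] = x[0]*x[3] = 8
r_xx = [8, 16, 8, 36, 8, 16, 8]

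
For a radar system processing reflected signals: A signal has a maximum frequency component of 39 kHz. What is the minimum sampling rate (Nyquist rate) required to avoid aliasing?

By the Nyquist-Shannon sampling theorem,
the minimum sampling rate (Nyquist rate) must be at least 2 * f_max.
Nyquist rate = 2 * 39 kHz = 78 kHz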